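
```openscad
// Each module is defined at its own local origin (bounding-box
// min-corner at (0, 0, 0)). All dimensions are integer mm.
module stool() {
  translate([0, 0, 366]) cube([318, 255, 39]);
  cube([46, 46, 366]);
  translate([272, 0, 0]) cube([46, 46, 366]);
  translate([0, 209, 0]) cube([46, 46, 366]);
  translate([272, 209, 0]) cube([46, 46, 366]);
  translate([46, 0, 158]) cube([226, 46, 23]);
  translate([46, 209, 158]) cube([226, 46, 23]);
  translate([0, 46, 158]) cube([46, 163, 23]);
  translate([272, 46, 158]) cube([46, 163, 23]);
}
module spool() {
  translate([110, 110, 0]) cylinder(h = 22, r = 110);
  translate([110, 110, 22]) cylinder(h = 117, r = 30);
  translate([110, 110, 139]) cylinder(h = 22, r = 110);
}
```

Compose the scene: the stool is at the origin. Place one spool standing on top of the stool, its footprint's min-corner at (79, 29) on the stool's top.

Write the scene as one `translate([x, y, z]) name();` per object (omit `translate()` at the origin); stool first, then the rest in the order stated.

stool();
translate([79, 29, 405]) spool();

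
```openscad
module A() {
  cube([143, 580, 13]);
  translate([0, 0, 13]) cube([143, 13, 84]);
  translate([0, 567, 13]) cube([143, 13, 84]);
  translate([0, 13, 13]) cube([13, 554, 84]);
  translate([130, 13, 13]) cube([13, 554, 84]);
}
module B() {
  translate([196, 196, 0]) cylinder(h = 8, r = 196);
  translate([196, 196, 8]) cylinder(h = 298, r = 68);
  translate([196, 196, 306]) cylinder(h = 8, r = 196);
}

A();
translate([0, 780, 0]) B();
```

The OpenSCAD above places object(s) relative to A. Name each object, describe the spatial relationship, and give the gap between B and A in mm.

The spool's nearest face is 200 mm from the open box's +y face.

A is an open box. B is a spool. The spool is on the floor beside the open box on its +y side. The gap between the spool and the open box is 200 mm.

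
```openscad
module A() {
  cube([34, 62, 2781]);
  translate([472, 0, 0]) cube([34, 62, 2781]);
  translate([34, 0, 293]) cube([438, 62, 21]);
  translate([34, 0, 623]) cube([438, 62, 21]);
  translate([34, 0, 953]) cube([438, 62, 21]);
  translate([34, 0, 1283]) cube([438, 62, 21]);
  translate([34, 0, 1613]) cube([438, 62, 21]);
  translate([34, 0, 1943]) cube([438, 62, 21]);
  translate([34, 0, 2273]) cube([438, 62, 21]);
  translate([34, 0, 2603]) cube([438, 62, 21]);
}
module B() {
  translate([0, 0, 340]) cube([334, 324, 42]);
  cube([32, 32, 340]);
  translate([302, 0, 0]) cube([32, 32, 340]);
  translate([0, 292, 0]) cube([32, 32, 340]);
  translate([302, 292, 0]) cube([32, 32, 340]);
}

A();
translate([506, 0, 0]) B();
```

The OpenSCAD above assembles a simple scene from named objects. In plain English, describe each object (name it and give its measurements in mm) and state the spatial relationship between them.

A is a wooden ladder with two side rails of 34×62 mm section and 2781 mm height, set 506 mm apart overall. Between them run 8 rectangular rungs (62 mm deep, 21 mm thick), front faces flush with the rails' −y face. The bottom of the first rung is 293 mm above the floor and each subsequent rung is 330 mm higher than the one below.

B is a four-legged stool. The seat is a 334×324×42 mm slab whose top surface is at z = 382 mm; four square legs, each 32×32 mm in cross-section, run from the floor (z = 0) to the underside of the seat, each flush with a corner of the seat.

The stool is against the ladder's +x side, with their −y faces flush.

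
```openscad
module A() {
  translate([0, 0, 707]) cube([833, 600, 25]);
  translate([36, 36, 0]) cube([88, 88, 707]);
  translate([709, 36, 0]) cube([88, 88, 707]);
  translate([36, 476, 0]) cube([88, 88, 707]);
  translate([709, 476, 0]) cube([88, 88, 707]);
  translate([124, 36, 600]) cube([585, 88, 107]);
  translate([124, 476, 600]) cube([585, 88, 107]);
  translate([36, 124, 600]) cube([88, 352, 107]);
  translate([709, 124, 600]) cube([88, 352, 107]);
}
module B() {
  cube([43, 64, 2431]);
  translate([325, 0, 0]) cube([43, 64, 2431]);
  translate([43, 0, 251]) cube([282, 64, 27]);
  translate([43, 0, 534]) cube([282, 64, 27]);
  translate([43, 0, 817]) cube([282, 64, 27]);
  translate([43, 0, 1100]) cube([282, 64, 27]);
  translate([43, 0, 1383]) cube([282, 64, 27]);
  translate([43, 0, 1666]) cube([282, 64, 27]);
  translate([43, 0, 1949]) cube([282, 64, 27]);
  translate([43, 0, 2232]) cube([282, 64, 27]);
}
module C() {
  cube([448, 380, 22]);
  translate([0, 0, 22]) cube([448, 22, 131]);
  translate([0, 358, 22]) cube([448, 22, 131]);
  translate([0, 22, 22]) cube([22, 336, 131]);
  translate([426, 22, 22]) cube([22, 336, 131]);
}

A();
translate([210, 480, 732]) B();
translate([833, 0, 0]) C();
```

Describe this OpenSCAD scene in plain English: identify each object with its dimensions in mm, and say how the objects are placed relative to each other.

A is a rectangular dining table. The top is 833×600×25 mm with its upper surface at z = 732 mm. It stands on four 88×88 mm square legs, each inset 36 mm from the nearest pair of top edges, running from the floor to the underside of the top. Four apron rails, 88 mm thick and 107 mm tall, run between adjacent legs with their top edges flush with the underside of the top and their outer faces flush with the legs' outer faces.

B is a wooden ladder with two side rails of 43×64 mm section and 2431 mm height, set 368 mm apart overall. Between them run 8 rectangular rungs (64 mm deep, 27 mm thick), front faces flush with the rails' −y face. The bottom of the first rung is 251 mm above the floor and each subsequent rung is 283 mm higher than the one below.

C is an open storage box with external size 448×380×153 mm and wall thickness 22 mm (the base is also 22 mm thick). The base covers the whole footprint; the four walls stand on the base, with the y-facing walls full-width and the x-facing walls fitting between their inner faces.

The ladder is on top of the table. The open box is against the table's +x side, with their −y faces flush.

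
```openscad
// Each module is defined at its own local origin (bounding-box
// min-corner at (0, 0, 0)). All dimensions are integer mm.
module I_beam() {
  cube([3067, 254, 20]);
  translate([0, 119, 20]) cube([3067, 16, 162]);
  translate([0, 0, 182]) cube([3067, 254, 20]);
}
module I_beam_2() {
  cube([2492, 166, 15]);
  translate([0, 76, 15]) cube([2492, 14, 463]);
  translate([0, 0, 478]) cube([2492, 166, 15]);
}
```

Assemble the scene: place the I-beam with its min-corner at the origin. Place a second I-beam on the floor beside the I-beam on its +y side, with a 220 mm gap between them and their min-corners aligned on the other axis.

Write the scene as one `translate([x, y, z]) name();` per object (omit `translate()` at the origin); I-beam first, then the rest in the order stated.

I_beam();
translate([0, 474, 0]) I_beam_2();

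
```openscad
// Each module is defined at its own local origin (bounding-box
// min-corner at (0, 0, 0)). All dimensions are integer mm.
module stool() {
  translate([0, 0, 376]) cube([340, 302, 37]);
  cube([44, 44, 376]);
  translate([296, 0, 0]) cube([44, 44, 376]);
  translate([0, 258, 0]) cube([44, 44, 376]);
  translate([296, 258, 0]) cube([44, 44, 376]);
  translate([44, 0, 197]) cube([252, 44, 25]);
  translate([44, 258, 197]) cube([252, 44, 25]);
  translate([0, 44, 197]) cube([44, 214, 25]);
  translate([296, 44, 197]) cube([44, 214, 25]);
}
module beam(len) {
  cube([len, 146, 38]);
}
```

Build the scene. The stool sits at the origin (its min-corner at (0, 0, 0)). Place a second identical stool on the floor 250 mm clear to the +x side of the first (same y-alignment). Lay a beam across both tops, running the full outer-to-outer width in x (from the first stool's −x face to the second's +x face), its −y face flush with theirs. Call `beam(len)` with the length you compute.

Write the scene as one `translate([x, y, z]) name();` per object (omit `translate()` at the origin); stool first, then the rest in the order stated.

stool();
translate([590, 0, 0]) stool();
translate([0, 0, 413]) beam(930);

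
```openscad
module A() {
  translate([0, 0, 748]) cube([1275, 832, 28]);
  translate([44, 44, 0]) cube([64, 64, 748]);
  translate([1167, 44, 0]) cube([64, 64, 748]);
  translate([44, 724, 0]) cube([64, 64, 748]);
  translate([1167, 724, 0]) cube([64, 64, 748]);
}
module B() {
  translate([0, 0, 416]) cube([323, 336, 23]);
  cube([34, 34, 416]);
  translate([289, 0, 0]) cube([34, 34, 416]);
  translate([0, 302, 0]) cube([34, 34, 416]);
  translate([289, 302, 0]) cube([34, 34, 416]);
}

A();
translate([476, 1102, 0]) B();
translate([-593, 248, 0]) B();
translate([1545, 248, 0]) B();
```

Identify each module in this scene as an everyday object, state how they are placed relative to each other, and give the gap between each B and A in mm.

Each stool's nearest face is 270 mm from the table's bounding box.

A is a table. B is a stool. Three stools sit around the table at the +y, −x, +x sides. The gap between each stool and the table is 270 mm.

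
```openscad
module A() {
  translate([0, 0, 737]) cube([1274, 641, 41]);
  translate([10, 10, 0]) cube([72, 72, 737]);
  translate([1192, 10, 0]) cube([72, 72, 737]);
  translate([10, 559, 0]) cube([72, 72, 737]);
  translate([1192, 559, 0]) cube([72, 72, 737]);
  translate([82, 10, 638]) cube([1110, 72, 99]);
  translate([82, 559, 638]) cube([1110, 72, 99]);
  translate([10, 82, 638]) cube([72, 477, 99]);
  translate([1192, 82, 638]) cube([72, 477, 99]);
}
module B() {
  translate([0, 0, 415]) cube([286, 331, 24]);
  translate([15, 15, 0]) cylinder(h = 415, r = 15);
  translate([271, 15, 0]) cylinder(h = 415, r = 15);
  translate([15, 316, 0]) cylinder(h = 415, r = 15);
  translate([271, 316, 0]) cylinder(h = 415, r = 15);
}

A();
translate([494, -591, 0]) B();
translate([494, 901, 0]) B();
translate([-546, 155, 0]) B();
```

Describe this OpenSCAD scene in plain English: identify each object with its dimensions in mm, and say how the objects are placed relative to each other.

A is a table: top 1274 mm (x) × 641 mm (y), 41 mm thick, upper face at z = 778 mm, on four 72×72 mm square legs, each inset 10 mm from the nearest pair of top edges, running from z = 0 to the bottom of the top. Four apron rails, 72 mm thick and 99 mm tall, run between adjacent legs with their top edges flush with the underside of the top and their outer faces flush with the legs' outer faces.

B is a four-legged stool. The seat is a 286×331×24 mm slab whose top surface is at z = 439 mm; four round legs, each 30 mm in diameter, run from the floor (z = 0) to the underside of the seat, each leg's axis is inset half a diameter from the nearest pair of seat edges (so the leg's bounding box is flush with the corner).

Three stools sit around the table at the −y, +y, −x sides.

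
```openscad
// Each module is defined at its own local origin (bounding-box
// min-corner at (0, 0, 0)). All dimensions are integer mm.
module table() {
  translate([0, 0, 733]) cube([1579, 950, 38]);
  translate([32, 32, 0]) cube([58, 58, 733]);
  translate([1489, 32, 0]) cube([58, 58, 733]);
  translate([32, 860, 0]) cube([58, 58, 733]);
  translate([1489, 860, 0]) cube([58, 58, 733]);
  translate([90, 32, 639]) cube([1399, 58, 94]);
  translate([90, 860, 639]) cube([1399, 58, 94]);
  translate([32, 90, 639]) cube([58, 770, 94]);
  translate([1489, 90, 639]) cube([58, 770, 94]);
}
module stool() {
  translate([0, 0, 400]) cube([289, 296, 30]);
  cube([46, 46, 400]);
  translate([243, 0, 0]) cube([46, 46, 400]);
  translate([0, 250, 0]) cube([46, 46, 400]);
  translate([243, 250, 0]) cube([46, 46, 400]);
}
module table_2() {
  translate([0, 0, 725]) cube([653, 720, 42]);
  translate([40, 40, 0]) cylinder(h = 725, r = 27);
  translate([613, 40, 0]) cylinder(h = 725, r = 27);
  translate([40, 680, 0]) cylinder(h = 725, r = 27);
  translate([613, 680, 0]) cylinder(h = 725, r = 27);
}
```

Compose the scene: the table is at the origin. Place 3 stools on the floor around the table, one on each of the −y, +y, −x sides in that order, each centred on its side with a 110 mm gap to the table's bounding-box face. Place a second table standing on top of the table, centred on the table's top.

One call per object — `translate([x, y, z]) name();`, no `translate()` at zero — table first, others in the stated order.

table();
translate([645, -406, 0]) stool();
translate([645, 1060, 0]) stool();
translate([-399, 327, 0]) stool();
translate([463, 115, 771]) table_2();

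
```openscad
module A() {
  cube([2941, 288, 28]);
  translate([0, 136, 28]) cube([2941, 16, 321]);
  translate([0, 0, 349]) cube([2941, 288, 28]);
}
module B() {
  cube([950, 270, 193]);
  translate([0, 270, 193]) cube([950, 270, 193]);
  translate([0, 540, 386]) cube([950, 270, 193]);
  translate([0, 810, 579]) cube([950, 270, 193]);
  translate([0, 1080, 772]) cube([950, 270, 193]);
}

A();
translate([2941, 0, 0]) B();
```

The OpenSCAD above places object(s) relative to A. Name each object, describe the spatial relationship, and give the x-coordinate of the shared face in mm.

A is an I-beam. B is a staircase. The staircase is against the I-beam's +x side, with their −y faces flush. The x-coordinate of the shared face is 2941 mm.

The I-beam's +x face and the staircase's −x face are both at x = 2941 mm.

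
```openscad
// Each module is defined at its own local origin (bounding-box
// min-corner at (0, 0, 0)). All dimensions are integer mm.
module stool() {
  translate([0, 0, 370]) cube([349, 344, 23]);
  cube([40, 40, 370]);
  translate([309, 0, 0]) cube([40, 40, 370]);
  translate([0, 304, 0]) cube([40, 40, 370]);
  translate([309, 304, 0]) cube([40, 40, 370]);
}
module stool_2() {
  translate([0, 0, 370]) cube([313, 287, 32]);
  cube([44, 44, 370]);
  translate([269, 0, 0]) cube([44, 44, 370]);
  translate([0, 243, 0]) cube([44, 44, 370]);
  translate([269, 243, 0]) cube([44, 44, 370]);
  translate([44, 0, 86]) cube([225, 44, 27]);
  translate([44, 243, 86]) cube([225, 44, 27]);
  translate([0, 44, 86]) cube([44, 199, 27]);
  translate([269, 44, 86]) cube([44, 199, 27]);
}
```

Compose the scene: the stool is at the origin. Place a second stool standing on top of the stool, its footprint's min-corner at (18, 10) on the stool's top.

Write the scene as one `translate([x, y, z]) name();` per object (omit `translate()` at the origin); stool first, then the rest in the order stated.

stool();
translate([18, 10, 393]) stool_2();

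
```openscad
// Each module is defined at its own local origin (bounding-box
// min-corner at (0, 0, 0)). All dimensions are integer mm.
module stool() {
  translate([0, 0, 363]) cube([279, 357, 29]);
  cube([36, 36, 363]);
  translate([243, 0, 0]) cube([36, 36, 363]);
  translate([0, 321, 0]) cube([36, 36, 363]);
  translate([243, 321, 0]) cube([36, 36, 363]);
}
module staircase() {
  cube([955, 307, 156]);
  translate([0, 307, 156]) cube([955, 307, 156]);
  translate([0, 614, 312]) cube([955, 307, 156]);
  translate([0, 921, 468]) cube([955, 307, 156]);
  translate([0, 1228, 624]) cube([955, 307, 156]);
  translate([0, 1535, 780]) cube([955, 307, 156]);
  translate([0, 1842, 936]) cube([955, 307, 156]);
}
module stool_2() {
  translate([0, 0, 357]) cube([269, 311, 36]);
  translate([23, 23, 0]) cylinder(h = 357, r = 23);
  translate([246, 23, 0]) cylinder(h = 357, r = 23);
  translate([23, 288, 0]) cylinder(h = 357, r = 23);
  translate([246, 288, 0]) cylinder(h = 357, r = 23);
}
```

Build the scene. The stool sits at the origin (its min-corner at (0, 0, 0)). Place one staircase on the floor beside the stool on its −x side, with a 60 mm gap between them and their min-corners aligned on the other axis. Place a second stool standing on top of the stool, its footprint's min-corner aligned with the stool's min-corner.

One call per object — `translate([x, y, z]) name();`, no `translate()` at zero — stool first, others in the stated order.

stool();
translate([-1015, 0, 0]) staircase();
translate([0, 0, 392]) stool_2();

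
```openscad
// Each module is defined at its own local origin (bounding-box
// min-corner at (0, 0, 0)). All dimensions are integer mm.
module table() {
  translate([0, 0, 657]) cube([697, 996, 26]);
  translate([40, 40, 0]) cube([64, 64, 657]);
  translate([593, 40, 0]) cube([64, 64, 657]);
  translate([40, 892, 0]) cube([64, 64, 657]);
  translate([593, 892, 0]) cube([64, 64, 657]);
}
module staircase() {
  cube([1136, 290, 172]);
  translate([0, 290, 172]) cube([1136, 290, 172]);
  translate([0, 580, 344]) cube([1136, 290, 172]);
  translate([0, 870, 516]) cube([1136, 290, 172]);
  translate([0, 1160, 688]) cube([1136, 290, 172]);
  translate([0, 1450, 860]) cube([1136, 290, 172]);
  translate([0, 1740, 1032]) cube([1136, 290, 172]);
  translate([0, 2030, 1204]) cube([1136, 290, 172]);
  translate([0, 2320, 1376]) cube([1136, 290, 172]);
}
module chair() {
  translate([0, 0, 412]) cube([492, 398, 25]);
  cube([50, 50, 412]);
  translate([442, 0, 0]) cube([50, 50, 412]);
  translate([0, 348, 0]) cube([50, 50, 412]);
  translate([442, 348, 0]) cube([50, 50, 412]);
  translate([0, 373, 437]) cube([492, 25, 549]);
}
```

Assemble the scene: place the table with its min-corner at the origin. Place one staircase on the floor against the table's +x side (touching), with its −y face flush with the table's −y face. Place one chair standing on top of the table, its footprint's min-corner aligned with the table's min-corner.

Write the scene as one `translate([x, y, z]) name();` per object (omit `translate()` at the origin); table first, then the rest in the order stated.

table();
translate([697, 0, 0]) staircase();
translate([0, 0, 683]) chair();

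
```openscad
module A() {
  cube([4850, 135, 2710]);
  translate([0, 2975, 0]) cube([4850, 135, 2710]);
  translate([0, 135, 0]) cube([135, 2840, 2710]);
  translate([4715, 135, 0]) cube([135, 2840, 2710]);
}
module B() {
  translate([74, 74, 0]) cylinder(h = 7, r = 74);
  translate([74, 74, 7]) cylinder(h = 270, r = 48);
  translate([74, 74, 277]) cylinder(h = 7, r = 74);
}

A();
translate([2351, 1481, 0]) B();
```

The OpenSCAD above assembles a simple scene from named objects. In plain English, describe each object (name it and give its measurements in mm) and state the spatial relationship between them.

A is a box-shaped house frame (walls only): outside footprint 4850×3110 mm, wall height 2710 mm, wall thickness 135 mm. The two y-facing walls run the full x-width; the two x-facing walls fit between the inner faces of the y-facing walls.

B is a spool: two coaxial disc flanges of radius 74 mm and thickness 7 mm, joined by a core cylinder of radius 48 mm and height 270 mm. The lower flange rests on z = 0 and the three cylinders share a vertical axis.

The spool sits inside the house frame, centred.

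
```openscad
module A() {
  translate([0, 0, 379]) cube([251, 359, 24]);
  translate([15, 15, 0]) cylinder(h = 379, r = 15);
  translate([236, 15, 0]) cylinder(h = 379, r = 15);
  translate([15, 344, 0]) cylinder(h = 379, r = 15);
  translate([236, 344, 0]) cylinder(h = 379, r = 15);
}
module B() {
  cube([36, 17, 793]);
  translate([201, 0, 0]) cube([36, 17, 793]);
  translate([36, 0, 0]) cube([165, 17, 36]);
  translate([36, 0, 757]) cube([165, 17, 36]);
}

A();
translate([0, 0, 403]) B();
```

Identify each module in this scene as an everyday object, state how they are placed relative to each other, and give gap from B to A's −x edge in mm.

The picture frame's min-x is at 0; the stool's min-x is 0; gap = 0 mm.

A is a stool. B is a picture frame. The picture frame is on top of the stool. The gap from the picture frame to the stool's −x edge is 0 mm.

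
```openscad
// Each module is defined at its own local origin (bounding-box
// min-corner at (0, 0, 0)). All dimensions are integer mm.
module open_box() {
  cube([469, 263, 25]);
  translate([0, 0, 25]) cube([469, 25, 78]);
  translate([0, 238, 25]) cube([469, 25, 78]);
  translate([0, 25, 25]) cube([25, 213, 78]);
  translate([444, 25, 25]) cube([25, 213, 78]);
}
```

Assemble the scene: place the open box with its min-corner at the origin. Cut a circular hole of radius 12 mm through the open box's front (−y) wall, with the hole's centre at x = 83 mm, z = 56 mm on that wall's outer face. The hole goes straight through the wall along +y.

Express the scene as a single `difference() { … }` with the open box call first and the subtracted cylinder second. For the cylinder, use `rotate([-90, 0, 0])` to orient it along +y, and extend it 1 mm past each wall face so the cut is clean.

difference() {
  open_box();
  translate([83, -1, 56]) rotate([-90, 0, 0]) cylinder(h = 27, r = 12);
}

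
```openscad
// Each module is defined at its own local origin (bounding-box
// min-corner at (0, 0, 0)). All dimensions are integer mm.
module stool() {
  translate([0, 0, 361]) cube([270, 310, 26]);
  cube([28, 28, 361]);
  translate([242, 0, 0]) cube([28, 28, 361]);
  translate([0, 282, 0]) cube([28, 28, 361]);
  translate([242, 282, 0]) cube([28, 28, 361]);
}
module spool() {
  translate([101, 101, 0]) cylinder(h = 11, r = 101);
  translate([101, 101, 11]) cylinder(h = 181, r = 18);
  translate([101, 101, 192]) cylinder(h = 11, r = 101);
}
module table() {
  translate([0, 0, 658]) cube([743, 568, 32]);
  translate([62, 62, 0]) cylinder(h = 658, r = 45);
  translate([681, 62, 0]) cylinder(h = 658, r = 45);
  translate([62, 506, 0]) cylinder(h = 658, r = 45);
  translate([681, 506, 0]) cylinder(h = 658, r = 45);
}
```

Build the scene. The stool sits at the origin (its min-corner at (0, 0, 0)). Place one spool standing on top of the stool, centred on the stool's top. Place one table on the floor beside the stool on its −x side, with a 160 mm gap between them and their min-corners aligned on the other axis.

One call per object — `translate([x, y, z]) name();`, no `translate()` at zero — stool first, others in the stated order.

stool();
translate([34, 54, 387]) spool();
translate([-903, 0, 0]) table();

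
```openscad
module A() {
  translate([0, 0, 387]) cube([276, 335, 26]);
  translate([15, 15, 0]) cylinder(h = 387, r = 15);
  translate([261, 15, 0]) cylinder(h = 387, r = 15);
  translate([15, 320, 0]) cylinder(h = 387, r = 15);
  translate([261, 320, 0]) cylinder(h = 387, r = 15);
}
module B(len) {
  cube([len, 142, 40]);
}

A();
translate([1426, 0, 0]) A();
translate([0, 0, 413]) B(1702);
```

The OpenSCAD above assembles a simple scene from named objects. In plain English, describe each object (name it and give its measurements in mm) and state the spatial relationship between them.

A is a simple wooden stool: a rectangular seat 276 mm (x) by 335 mm (y), 26 mm thick, top face at z = 413 mm, on four round legs, each 30 mm in diameter. The legs rest on z = 0, each leg's axis is inset half a diameter from the nearest pair of seat edges (so the leg's bounding box is flush with the corner).

B is a rectangular beam 1702 mm long (x), 142 mm deep (y), 40 mm thick (z).

The beam spans the tops of two stools placed 1150 mm apart, resting at z = 413 mm.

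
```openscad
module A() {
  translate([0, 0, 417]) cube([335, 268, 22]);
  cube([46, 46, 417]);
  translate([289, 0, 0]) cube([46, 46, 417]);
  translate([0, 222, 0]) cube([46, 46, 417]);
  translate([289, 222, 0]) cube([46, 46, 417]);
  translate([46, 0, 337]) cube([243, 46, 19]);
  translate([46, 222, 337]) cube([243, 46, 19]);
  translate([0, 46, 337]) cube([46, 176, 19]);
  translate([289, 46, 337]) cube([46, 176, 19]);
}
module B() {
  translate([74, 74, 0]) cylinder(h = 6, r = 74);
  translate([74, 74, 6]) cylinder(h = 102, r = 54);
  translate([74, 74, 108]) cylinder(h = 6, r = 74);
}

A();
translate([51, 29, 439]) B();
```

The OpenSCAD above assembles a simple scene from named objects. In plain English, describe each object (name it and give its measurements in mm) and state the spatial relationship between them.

A is a four-legged stool. The seat is a 335×268×22 mm slab whose top surface is at z = 439 mm; four square legs, each 46×46 mm in cross-section, run from the floor (z = 0) to the underside of the seat, each flush with a corner of the seat. Four stretchers, 46 mm wide and 19 mm tall, connect adjacent legs with their undersides at z = 337 mm, each running between the inner faces of the legs it joins and aligned with the legs' outer faces on the other axis.

B is a spool: two coaxial disc flanges of radius 74 mm and thickness 6 mm, joined by a core cylinder of radius 54 mm and height 102 mm. The lower flange rests on z = 0 and the three cylinders share a vertical axis.

The spool is on top of the stool.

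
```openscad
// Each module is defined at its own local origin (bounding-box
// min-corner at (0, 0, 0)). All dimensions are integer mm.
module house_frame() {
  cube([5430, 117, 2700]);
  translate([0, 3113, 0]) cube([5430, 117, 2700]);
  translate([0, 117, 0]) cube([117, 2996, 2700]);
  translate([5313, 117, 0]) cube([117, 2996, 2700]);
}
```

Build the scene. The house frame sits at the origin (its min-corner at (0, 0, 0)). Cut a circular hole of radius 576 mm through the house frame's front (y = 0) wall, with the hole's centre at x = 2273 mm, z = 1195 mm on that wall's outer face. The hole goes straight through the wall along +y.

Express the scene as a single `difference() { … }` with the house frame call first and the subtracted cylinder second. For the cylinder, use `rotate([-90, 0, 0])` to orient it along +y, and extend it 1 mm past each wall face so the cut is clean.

difference() {
  house_frame();
  translate([2273, -1, 1195]) rotate([-90, 0, 0]) cylinder(h = 119, r = 576);
}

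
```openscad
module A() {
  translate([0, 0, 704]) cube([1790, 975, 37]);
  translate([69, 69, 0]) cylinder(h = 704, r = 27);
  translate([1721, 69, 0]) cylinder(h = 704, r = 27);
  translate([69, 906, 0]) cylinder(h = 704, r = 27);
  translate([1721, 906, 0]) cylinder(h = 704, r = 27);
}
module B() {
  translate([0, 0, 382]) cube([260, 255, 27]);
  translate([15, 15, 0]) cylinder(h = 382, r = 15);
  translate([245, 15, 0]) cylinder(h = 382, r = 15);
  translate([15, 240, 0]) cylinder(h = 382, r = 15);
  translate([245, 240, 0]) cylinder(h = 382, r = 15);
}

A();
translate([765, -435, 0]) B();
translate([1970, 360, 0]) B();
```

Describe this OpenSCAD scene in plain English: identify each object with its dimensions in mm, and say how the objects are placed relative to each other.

A is a rectangular dining table. The top is 1790×975×37 mm with its upper surface at z = 741 mm. It stands on four round legs of 54 mm diameter, each leg's bounding box inset 42 mm from the nearest pair of top edges, running from the floor to the underside of the top.

B is a four-legged stool. The seat is a 260×255×27 mm slab whose top surface is at z = 409 mm; four round legs, each 30 mm in diameter, run from the floor (z = 0) to the underside of the seat, each leg's axis is inset half a diameter from the nearest pair of seat edges (so the leg's bounding box is flush with the corner).

Two stools sit around the table at the −y, +x sides.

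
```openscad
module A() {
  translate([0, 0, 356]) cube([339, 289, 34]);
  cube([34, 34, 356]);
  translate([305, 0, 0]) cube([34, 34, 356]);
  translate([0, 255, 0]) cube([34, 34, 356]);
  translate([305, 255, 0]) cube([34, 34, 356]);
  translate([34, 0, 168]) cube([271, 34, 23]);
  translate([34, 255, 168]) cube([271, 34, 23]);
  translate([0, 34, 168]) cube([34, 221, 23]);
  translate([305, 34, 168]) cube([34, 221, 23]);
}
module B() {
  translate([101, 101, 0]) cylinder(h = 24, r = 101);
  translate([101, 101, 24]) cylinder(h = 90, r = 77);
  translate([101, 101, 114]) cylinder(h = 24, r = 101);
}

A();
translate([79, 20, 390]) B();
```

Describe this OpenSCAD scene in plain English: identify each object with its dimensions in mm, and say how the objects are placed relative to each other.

A is a four-legged stool. The seat is a 339×289×34 mm slab whose top surface is at z = 390 mm; four square legs, each 34×34 mm in cross-section, run from the floor (z = 0) to the underside of the seat, each flush with a corner of the seat. Four stretchers, 34 mm wide and 23 mm tall, connect adjacent legs with their undersides at z = 168 mm, each running between the inner faces of the legs it joins and aligned with the legs' outer faces on the other axis.

B is a spool: two coaxial disc flanges of radius 101 mm and thickness 24 mm, joined by a core cylinder of radius 77 mm and height 90 mm. The lower flange rests on z = 0 and the three cylinders share a vertical axis.

The spool is on top of the stool.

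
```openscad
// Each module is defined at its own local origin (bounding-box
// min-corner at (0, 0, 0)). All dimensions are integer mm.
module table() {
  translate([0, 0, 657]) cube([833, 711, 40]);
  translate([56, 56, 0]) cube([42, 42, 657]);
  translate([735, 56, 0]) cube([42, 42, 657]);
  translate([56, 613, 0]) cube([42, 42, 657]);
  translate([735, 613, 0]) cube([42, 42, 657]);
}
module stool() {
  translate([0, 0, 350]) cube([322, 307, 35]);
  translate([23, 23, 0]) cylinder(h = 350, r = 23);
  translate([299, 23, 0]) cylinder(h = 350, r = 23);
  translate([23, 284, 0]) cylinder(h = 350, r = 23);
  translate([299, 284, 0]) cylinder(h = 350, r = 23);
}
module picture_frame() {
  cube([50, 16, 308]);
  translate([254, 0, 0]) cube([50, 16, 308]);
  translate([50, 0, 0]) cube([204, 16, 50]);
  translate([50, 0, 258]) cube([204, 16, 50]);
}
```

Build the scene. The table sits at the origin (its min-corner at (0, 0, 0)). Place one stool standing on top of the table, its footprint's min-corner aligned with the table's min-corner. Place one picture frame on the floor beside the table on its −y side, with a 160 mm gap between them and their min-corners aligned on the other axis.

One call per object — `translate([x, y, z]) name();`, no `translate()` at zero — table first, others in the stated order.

table();
translate([0, 0, 697]) stool();
translate([0, -176, 0]) picture_frame();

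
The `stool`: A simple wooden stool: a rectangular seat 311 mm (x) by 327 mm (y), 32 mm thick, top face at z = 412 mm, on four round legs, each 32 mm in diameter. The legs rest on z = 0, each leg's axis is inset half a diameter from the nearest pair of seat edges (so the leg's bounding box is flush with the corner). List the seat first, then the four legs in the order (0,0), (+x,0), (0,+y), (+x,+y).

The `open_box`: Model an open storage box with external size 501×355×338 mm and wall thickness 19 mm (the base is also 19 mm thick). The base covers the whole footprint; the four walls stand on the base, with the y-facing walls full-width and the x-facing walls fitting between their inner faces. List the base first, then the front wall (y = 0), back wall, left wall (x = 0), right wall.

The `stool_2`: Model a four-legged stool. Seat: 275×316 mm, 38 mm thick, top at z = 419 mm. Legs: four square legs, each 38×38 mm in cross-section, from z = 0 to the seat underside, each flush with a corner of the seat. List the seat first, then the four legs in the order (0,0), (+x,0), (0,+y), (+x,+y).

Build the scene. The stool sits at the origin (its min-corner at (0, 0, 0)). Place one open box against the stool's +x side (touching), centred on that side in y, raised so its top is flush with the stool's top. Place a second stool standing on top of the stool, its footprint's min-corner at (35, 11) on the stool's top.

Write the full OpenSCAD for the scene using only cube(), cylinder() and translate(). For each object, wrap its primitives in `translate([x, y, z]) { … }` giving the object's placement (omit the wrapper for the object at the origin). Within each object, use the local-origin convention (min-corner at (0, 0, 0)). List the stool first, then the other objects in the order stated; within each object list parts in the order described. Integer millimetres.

translate([0, 0, 380]) cube([311, 327, 32]);
translate([16, 16, 0]) cylinder(h = 380, r = 16);
translate([295, 16, 0]) cylinder(h = 380, r = 16);
translate([16, 311, 0]) cylinder(h = 380, r = 16);
translate([295, 311, 0]) cylinder(h = 380, r = 16);
translate([311, -14, 74]) {
  cube([501, 355, 19]);
  translate([0, 0, 19]) cube([501, 19, 319]);
  translate([0, 336, 19]) cube([501, 19, 319]);
  translate([0, 19, 19]) cube([19, 317, 319]);
  translate([482, 19, 19]) cube([19, 317, 319]);
}
translate([35, 11, 412]) {
  translate([0, 0, 381]) cube([275, 316, 38]);
  cube([38, 38, 381]);
  translate([237, 0, 0]) cube([38, 38, 381]);
  translate([0, 278, 0]) cube([38, 38, 381]);
  translate([237, 278, 0]) cube([38, 38, 381]);
}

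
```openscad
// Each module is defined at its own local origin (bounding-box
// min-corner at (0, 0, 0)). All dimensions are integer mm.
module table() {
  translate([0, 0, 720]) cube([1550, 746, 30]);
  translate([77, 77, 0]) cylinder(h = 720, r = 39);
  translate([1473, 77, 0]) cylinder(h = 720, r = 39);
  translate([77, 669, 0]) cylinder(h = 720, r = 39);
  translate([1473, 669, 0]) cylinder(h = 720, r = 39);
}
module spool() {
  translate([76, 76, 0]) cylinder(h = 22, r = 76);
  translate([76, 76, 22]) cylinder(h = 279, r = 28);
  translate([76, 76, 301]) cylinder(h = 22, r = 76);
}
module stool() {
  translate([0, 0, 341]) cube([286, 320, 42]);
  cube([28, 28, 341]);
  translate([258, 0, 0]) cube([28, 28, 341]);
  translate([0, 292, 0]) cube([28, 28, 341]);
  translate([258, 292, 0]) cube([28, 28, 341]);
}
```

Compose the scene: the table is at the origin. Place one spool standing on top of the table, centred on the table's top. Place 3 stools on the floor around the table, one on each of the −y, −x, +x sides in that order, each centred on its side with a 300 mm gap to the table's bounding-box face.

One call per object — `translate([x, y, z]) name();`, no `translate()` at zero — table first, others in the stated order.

table();
translate([699, 297, 750]) spool();
translate([632, -620, 0]) stool();
translate([-586, 213, 0]) stool();
translate([1850, 213, 0]) stool();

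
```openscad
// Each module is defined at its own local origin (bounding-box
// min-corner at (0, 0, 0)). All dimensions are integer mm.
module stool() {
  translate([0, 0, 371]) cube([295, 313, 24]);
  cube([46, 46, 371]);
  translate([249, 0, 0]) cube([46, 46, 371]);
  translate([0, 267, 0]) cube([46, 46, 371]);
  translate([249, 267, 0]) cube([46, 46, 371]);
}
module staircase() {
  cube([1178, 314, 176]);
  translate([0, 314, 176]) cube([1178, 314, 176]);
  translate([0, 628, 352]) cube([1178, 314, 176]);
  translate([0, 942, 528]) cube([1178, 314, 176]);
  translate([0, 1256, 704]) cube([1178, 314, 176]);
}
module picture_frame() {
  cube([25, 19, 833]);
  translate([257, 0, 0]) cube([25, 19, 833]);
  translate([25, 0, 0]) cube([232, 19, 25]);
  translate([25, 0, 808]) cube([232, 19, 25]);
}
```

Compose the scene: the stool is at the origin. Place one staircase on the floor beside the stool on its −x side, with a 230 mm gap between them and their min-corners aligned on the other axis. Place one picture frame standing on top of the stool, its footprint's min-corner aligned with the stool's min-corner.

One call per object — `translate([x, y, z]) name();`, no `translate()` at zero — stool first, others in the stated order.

stool();
translate([-1408, 0, 0]) staircase();
translate([0, 0, 395]) picture_frame();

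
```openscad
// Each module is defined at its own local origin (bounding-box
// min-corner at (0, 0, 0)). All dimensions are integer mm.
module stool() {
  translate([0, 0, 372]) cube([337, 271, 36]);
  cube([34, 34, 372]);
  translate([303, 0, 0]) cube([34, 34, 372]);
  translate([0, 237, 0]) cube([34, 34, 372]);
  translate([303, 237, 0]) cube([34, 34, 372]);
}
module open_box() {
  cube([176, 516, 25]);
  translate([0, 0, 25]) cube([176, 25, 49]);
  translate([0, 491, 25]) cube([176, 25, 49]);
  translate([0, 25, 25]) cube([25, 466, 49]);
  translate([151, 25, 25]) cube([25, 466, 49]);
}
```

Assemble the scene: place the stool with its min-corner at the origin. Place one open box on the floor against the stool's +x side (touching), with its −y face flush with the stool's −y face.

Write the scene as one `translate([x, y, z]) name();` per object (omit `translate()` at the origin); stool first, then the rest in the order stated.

stool();
translate([337, 0, 0]) open_box();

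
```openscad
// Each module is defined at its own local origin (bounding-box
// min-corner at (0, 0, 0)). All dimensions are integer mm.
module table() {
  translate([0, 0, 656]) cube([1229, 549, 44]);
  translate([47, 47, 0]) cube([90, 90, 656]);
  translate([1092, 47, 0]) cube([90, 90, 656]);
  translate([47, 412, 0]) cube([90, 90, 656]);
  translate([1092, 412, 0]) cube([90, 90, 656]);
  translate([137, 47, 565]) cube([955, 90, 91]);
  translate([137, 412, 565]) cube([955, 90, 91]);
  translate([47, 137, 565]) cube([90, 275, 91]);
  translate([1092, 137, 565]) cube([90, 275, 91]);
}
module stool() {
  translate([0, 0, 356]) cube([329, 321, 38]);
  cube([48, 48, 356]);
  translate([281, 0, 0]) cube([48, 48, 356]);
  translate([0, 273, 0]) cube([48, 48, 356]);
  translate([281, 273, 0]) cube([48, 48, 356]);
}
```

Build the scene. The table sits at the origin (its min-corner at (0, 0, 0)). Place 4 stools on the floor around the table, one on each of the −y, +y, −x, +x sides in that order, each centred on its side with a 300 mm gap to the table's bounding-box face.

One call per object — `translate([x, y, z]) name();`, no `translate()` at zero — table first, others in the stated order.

table();
translate([450, -621, 0]) stool();
translate([450, 849, 0]) stool();
translate([-629, 114, 0]) stool();
translate([1529, 114, 0]) stool();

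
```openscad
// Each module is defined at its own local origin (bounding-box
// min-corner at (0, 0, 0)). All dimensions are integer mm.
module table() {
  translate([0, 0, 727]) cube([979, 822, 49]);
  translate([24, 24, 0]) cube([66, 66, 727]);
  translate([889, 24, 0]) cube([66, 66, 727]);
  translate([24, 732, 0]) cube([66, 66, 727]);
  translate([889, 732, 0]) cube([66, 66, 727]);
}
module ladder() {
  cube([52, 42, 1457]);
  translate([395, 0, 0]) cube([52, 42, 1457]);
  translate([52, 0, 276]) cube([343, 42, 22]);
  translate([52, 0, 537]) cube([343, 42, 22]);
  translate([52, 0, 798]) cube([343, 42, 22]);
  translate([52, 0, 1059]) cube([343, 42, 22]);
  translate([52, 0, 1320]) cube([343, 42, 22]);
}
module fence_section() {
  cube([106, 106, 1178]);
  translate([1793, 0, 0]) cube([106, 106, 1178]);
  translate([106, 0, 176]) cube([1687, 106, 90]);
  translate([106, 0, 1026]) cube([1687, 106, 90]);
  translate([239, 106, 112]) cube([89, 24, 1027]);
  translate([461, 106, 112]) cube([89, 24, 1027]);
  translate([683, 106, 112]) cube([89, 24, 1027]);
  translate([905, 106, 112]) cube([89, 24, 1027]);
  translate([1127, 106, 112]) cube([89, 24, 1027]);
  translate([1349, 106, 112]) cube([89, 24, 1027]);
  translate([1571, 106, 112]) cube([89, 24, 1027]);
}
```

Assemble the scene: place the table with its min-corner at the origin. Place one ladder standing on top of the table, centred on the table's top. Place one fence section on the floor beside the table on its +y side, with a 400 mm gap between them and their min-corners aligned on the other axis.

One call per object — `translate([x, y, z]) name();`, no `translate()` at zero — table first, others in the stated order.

table();
translate([266, 390, 776]) ladder();
translate([0, 1222, 0]) fence_section();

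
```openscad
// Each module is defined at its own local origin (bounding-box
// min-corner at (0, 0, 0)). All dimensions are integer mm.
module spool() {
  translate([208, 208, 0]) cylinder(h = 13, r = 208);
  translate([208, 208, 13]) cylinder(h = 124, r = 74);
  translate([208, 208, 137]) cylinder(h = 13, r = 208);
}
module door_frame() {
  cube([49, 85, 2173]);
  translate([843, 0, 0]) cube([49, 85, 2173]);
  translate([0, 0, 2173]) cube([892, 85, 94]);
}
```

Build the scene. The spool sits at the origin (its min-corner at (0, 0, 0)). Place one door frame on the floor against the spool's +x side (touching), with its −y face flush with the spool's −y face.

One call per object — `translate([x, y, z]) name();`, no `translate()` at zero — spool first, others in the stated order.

spool();
translate([416, 0, 0]) door_frame();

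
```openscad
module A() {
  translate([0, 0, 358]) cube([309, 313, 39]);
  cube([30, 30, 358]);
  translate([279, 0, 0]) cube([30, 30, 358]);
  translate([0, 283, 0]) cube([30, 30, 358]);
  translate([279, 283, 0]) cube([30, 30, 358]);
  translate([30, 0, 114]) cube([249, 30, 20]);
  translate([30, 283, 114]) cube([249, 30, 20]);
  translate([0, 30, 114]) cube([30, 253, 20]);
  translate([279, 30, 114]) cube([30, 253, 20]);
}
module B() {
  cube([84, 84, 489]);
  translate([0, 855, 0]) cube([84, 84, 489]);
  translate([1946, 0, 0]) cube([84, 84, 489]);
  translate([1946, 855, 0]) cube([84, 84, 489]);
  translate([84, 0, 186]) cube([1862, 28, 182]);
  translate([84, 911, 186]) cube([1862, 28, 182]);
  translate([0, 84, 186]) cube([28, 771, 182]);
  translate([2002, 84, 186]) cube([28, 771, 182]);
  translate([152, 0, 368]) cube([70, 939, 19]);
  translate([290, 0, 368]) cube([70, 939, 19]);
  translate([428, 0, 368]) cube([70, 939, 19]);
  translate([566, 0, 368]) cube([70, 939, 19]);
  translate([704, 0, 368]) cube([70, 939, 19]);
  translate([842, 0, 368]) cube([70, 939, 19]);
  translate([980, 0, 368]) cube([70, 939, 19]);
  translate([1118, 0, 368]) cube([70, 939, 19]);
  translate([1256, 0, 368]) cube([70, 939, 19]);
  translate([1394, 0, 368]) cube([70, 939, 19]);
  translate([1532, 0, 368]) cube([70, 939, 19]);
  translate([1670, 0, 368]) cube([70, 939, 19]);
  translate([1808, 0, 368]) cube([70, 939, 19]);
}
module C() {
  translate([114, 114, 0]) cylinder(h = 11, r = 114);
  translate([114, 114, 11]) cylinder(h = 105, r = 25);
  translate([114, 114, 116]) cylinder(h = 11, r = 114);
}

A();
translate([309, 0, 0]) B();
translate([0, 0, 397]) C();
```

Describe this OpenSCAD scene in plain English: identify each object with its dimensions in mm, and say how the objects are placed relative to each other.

A is a simple wooden stool: a rectangular seat 309 mm (x) by 313 mm (y), 39 mm thick, top face at z = 397 mm, on four square legs, each 30×30 mm in cross-section. The legs rest on z = 0, each flush with a corner of the seat. Four stretchers, 30 mm wide and 20 mm tall, connect adjacent legs with their undersides at z = 114 mm, each running between the inner faces of the legs it joins and aligned with the legs' outer faces on the other axis.

B is a bed frame 2030 mm long (x) by 939 mm wide (y). Four 84×84 mm corner posts, 489 mm tall, at the corners of the footprint. Four rails of 28 mm thickness and 182 mm height run between adjacent posts with their undersides at z = 186 mm, their outer faces flush with the outside of the frame (the two x-running rails run between the posts' inner faces; the two y-running rails run between the posts' inner faces). 13 slats, each 70 mm wide (x) and 19 mm thick, lie across the top of the two x-running rails, running the full 939 mm width of the frame in y; the slats are evenly spaced along x between the inner faces of the end posts with equal gaps (rounded down to the nearest mm) at the −x end and between each pair — any rounding remainder accumulates at the +x end.

C is a spool: two coaxial disc flanges of radius 114 mm and thickness 11 mm, joined by a core cylinder of radius 25 mm and height 105 mm. The lower flange rests on z = 0 and the three cylinders share a vertical axis.

The bed frame is against the stool's +x side, with their −y faces flush. The spool is on top of the stool.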